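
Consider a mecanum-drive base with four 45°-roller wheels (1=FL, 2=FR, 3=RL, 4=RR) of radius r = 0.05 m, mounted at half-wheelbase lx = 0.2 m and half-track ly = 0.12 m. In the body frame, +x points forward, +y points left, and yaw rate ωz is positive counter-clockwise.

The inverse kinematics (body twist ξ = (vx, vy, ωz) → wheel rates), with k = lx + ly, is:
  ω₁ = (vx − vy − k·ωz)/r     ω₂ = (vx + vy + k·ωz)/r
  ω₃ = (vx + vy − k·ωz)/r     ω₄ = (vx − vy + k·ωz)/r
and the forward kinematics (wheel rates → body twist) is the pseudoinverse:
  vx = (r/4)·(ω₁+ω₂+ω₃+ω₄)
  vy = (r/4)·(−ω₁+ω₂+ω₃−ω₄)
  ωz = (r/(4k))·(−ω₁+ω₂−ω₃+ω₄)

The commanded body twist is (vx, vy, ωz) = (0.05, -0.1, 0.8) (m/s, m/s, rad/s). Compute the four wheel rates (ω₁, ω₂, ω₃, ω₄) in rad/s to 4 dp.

(-2.1200, 4.1200, -6.1200, 8.1200)

k = lx + ly = 0.2 + 0.12 = 0.3200;  k·ωz = 0.3200·0.8 = 0.2560
ω₁ (FL) = (vx − vy − k·ωz)/r = -0.1060/0.05 = -2.1200
ω₂ (FR) = (vx + vy + k·ωz)/r = 0.2060/0.05 = 4.1200
ω₃ (RL) = (vx + vy − k·ωz)/r = -0.3060/0.05 = -6.1200
ω₄ (RR) = (vx − vy + k·ωz)/r = 0.4060/0.05 = 8.1200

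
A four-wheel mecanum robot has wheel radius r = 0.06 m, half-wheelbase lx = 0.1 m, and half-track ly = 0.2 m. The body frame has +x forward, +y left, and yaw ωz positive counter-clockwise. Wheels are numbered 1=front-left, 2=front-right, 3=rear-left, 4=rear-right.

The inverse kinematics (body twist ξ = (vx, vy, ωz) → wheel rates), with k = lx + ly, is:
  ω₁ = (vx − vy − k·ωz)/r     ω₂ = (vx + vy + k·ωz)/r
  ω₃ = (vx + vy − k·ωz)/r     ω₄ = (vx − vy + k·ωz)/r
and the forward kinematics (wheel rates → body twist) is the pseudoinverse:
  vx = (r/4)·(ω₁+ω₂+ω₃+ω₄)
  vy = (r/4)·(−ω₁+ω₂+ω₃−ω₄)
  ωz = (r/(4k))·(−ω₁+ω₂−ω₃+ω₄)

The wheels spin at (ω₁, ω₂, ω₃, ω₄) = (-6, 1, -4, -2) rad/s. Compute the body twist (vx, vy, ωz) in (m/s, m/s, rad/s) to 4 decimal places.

k = lx + ly = 0.1 + 0.2 = 0.3000
ω₁+ω₂+ω₃+ω₄ = -11.0000  →  vx = (0.06/4)·-11.0000 = -0.1650
−ω₁+ω₂+ω₃−ω₄ = 5.0000  →  vy = (0.06/4)·5.0000 = 0.0750
−ω₁+ω₂−ω₃+ω₄ = 9.0000  →  ωz = (0.06/1.2000)·9.0000 = 0.4500

(-0.1650, 0.0750, 0.4500)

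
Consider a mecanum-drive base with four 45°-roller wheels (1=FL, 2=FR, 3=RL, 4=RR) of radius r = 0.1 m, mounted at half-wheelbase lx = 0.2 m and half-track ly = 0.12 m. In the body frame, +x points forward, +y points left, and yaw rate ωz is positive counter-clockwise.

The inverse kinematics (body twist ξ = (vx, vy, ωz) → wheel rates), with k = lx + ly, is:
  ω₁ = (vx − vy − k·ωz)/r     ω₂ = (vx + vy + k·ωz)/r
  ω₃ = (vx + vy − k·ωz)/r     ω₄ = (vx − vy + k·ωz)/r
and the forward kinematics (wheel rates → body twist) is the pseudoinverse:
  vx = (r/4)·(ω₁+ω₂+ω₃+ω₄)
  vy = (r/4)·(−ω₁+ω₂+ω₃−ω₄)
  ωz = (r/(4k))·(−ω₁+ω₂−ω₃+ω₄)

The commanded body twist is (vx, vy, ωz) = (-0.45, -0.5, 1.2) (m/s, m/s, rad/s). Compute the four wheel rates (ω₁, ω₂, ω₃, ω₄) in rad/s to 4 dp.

(-3.3400, -5.6600, -13.3400, 4.3400)

k = lx + ly = 0.2 + 0.12 = 0.3200;  k·ωz = 0.3200·1.2 = 0.3840
ω₁ (FL) = (vx − vy − k·ωz)/r = -0.3340/0.1 = -3.3400
ω₂ (FR) = (vx + vy + k·ωz)/r = -0.5660/0.1 = -5.6600
ω₃ (RL) = (vx + vy − k·ωz)/r = -1.3340/0.1 = -13.3400
ω₄ (RR) = (vx − vy + k·ωz)/r = 0.4340/0.1 = 4.3400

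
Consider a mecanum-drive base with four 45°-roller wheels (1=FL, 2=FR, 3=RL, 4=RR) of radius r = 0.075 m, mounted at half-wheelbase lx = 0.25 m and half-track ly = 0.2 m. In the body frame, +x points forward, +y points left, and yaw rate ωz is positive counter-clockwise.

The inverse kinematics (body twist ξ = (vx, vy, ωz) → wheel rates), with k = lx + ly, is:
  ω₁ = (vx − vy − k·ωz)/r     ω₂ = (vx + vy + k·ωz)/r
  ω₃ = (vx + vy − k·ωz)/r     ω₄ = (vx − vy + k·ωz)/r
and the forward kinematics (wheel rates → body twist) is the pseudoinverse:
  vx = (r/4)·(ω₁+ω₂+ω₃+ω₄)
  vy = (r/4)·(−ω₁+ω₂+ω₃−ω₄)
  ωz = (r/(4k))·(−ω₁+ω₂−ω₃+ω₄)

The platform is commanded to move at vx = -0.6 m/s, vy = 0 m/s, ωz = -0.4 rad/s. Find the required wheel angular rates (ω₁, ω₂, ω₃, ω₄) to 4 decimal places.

(-5.6000, -10.4000, -5.6000, -10.4000)

k = lx + ly = 0.25 + 0.2 = 0.4500;  k·ωz = 0.4500·-0.4 = -0.1800
ω₁ (FL) = (vx − vy − k·ωz)/r = -0.4200/0.075 = -5.6000
ω₂ (FR) = (vx + vy + k·ωz)/r = -0.7800/0.075 = -10.4000
ω₃ (RL) = (vx + vy − k·ωz)/r = -0.4200/0.075 = -5.6000
ω₄ (RR) = (vx − vy + k·ωz)/r = -0.7800/0.075 = -10.4000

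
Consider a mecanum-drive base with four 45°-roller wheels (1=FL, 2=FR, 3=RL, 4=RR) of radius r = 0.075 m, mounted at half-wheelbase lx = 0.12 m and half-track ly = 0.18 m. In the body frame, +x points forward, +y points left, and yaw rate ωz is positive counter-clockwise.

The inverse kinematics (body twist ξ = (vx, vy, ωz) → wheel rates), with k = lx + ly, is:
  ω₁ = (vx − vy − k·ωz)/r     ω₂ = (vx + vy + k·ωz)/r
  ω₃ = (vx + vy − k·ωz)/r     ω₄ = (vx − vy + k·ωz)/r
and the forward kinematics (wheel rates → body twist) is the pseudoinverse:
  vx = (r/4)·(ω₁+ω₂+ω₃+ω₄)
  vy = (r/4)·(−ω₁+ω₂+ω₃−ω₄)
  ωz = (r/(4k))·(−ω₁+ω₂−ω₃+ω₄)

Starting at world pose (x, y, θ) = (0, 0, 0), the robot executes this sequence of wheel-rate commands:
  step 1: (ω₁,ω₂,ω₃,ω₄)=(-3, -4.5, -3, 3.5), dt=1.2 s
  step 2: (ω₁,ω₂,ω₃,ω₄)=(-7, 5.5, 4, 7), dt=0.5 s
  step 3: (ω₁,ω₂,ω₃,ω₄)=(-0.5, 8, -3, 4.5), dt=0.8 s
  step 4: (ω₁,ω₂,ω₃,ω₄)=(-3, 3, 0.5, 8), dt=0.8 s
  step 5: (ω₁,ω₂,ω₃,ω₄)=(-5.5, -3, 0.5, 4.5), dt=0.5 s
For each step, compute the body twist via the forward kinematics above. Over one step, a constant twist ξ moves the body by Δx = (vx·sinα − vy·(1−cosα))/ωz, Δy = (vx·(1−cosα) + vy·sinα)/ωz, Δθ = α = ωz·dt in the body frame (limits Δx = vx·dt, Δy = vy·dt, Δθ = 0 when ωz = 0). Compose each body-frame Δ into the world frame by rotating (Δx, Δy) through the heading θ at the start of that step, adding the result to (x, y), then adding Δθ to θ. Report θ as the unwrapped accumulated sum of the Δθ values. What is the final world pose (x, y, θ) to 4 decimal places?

step 1: ξ=(vx,vy,ωz)=(-0.1312, -0.1500, 0.3125), dt=1.2 → body Δ=(-0.1205, -0.2050, 0.3750) → world pose (-0.1205, -0.2050, 0.3750)
step 2: ξ=(vx,vy,ωz)=(0.1781, 0.1781, 0.9688), dt=0.5 → body Δ=(0.0645, 0.1068, 0.4844) → world pose (-0.0996, -0.0820, 0.8594)
step 3: ξ=(vx,vy,ωz)=(0.1687, 0.0188, 1.0000), dt=0.8 → body Δ=(0.1154, 0.0646, 0.8000) → world pose (-0.0732, 0.0475, 1.6594)
step 4: ξ=(vx,vy,ωz)=(0.1594, -0.0281, 0.8438), dt=0.8 → body Δ=(0.1253, 0.0206, 0.6750) → world pose (-0.1048, 0.1706, 2.3344)
step 5: ξ=(vx,vy,ωz)=(-0.0656, -0.0281, 0.4062), dt=0.5 → body Δ=(-0.0312, -0.0173, 0.2031) → world pose (-0.0708, 0.1600, 2.5375)

(-0.0708, 0.1600, 2.5375)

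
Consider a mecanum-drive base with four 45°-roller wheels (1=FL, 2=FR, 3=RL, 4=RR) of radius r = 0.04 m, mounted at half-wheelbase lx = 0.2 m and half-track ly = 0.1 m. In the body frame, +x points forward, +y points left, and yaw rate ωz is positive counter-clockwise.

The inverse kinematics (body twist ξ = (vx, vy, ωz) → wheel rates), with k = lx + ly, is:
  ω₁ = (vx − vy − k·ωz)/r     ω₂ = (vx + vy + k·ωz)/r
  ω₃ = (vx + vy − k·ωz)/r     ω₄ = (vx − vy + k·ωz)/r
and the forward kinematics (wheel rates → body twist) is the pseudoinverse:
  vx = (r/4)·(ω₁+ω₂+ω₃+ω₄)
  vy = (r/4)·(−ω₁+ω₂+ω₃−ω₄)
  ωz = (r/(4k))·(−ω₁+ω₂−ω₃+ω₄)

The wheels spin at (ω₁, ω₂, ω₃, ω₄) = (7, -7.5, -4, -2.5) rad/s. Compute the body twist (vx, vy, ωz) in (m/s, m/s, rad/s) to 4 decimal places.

(-0.0700, -0.1600, -0.4333)

k = lx + ly = 0.2 + 0.1 = 0.3000
ω₁+ω₂+ω₃+ω₄ = -7.0000  →  vx = (0.04/4)·-7.0000 = -0.0700
−ω₁+ω₂+ω₃−ω₄ = -16.0000  →  vy = (0.04/4)·-16.0000 = -0.1600
−ω₁+ω₂−ω₃+ω₄ = -13.0000  →  ωz = (0.04/1.2000)·-13.0000 = -0.4333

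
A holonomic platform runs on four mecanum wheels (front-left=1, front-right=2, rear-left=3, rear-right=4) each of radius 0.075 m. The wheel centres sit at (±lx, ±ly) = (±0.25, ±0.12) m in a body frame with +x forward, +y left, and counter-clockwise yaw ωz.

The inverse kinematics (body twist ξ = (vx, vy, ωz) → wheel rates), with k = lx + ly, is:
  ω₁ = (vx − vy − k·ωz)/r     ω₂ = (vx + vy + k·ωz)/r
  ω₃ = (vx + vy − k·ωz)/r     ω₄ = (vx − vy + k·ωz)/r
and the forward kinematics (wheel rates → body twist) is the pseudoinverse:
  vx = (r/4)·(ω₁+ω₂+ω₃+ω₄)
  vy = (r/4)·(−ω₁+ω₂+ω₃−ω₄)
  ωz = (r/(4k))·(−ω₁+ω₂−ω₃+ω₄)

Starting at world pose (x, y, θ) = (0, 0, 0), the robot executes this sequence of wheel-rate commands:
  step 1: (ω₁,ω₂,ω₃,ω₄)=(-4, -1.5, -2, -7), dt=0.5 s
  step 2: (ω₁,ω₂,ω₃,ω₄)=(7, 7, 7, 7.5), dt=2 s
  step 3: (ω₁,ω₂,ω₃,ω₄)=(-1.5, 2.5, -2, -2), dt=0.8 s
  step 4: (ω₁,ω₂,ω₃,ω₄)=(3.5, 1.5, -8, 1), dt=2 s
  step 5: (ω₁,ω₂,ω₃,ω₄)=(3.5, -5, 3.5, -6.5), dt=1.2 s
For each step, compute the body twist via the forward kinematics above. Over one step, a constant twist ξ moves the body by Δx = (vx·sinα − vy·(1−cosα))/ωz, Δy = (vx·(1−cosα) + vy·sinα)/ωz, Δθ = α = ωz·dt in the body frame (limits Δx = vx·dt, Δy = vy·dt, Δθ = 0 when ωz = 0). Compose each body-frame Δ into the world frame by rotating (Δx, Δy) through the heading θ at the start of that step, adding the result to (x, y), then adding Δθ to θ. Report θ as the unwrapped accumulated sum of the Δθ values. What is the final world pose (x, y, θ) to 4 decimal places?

step 1: ξ=(vx,vy,ωz)=(-0.2719, 0.1406, -0.1267), dt=0.5 → body Δ=(-0.1336, 0.0746, -0.0633) → world pose (-0.1336, 0.0746, -0.0633)
step 2: ξ=(vx,vy,ωz)=(0.5344, -0.0094, 0.0253), dt=2.0 → body Δ=(1.0688, 0.0083, 0.0507) → world pose (0.9335, 0.0152, -0.0127)
step 3: ξ=(vx,vy,ωz)=(-0.0562, 0.0750, 0.2027), dt=0.8 → body Δ=(-0.0497, 0.0561, 0.1622) → world pose (0.8846, 0.0720, 0.1495)
step 4: ξ=(vx,vy,ωz)=(-0.0375, -0.2062, 0.3547), dt=2.0 → body Δ=(0.0714, -0.4043, 0.7095) → world pose (1.0154, -0.3172, 0.8590)
step 5: ξ=(vx,vy,ωz)=(-0.0844, 0.0281, -0.9375), dt=1.2 → body Δ=(-0.0641, 0.0783, -1.1250) → world pose (0.9143, -0.3146, -0.2660)

(0.9143, -0.3146, -0.2660)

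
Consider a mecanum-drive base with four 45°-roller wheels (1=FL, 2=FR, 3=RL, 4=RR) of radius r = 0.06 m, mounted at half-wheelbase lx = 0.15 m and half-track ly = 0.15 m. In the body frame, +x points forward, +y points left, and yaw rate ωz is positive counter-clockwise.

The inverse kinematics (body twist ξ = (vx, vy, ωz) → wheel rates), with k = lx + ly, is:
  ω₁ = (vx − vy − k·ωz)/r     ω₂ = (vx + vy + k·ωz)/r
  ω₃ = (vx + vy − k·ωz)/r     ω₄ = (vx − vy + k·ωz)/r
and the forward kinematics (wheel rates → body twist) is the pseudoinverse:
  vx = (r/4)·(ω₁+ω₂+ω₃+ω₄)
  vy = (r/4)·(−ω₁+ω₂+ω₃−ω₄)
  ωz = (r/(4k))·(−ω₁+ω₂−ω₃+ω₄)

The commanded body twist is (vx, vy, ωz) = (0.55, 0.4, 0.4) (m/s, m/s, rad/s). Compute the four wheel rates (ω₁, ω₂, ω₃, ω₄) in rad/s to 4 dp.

(0.5000, 17.8333, 13.8333, 4.5000)

k = lx + ly = 0.15 + 0.15 = 0.3000;  k·ωz = 0.3000·0.4 = 0.1200
ω₁ (FL) = (vx − vy − k·ωz)/r = 0.0300/0.06 = 0.5000
ω₂ (FR) = (vx + vy + k·ωz)/r = 1.0700/0.06 = 17.8333
ω₃ (RL) = (vx + vy − k·ωz)/r = 0.8300/0.06 = 13.8333
ω₄ (RR) = (vx − vy + k·ωz)/r = 0.2700/0.06 = 4.5000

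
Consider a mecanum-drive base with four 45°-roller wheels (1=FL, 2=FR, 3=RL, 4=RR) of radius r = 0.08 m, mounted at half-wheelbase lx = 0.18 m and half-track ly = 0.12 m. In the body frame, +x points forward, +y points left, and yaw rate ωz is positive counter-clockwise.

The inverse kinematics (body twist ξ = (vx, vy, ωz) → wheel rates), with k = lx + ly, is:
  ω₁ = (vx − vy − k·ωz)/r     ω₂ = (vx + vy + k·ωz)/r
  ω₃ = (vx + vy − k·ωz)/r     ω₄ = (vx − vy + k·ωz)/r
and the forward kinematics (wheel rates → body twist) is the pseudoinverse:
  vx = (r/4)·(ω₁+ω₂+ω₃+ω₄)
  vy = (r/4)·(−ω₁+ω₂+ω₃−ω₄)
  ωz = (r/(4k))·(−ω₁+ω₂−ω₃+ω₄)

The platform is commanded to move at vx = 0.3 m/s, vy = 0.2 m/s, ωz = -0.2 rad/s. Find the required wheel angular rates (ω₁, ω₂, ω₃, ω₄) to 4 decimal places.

k = lx + ly = 0.18 + 0.12 = 0.3000;  k·ωz = 0.3000·-0.2 = -0.0600
ω₁ (FL) = (vx − vy − k·ωz)/r = 0.1600/0.08 = 2.0000
ω₂ (FR) = (vx + vy + k·ωz)/r = 0.4400/0.08 = 5.5000
ω₃ (RL) = (vx + vy − k·ωz)/r = 0.5600/0.08 = 7.0000
ω₄ (RR) = (vx − vy + k·ωz)/r = 0.0400/0.08 = 0.5000

(2.0000, 5.5000, 7.0000, 0.5000)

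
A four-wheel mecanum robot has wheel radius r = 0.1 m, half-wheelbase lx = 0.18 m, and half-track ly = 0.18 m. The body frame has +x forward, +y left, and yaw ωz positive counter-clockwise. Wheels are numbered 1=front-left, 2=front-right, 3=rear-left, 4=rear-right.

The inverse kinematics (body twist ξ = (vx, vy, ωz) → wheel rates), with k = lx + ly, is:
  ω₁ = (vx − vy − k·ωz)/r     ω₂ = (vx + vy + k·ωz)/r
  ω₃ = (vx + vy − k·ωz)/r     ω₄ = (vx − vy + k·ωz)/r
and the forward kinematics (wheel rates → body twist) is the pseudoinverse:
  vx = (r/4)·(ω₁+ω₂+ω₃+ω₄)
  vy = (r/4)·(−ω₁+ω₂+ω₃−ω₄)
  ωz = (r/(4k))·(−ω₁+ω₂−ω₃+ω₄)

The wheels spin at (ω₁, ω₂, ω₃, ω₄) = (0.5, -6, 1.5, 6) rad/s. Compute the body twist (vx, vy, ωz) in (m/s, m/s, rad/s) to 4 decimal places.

(0.0500, -0.2750, -0.1389)

k = lx + ly = 0.18 + 0.18 = 0.3600
ω₁+ω₂+ω₃+ω₄ = 2.0000  →  vx = (0.1/4)·2.0000 = 0.0500
−ω₁+ω₂+ω₃−ω₄ = -11.0000  →  vy = (0.1/4)·-11.0000 = -0.2750
−ω₁+ω₂−ω₃+ω₄ = -2.0000  →  ωz = (0.1/1.4400)·-2.0000 = -0.1389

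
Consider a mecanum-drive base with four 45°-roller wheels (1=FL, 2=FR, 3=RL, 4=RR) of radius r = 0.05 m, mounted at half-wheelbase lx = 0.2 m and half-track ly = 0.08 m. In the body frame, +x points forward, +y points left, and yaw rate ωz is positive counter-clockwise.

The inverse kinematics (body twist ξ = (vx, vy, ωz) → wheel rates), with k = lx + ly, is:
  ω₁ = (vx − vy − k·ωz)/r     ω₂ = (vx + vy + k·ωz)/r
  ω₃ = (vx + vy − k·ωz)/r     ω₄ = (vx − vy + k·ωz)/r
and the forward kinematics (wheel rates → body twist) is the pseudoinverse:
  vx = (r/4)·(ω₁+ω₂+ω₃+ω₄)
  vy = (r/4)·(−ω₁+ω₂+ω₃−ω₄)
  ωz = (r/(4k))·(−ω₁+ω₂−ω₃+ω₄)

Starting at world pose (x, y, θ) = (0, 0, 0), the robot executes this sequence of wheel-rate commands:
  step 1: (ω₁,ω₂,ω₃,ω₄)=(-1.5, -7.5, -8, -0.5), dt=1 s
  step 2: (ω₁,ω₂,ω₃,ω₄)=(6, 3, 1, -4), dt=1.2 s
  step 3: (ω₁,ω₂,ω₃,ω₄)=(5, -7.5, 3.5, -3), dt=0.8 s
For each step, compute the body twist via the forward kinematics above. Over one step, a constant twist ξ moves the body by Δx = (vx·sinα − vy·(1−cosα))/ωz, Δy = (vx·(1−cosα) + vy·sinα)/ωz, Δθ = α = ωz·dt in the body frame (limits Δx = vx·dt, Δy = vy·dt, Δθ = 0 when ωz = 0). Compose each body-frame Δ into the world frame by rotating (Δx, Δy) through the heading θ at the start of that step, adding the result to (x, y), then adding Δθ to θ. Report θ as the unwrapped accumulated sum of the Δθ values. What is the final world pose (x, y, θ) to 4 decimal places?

step 1: ξ=(vx,vy,ωz)=(-0.2188, -0.1688, 0.0670), dt=1.0 → body Δ=(-0.2129, -0.1759, 0.0670) → world pose (-0.2129, -0.1759, 0.0670)
step 2: ξ=(vx,vy,ωz)=(0.0750, 0.0250, -0.3571), dt=1.2 → body Δ=(0.0936, 0.0101, -0.4286) → world pose (-0.1202, -0.1596, -0.3616)
step 3: ξ=(vx,vy,ωz)=(-0.0250, -0.0750, -0.8482), dt=0.8 → body Δ=(-0.0381, -0.0490, -0.6786) → world pose (-0.1732, -0.1919, -1.0402)

(-0.1732, -0.1919, -1.0402)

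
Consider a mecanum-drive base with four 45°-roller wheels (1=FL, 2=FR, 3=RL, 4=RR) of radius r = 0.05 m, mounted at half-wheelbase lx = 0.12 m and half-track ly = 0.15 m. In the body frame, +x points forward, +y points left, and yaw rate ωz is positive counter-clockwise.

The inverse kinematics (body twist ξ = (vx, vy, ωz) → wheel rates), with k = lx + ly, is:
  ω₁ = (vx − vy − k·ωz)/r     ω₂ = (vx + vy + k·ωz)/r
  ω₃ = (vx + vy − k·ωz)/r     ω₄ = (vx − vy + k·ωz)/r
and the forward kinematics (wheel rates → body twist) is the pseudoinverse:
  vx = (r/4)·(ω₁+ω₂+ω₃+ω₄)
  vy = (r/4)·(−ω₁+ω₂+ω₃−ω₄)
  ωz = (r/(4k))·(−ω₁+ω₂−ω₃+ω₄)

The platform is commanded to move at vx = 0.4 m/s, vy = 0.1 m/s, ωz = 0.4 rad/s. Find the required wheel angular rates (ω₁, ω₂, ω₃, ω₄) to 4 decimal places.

k = lx + ly = 0.12 + 0.15 = 0.2700;  k·ωz = 0.2700·0.4 = 0.1080
ω₁ (FL) = (vx − vy − k·ωz)/r = 0.1920/0.05 = 3.8400
ω₂ (FR) = (vx + vy + k·ωz)/r = 0.6080/0.05 = 12.1600
ω₃ (RL) = (vx + vy − k·ωz)/r = 0.3920/0.05 = 7.8400
ω₄ (RR) = (vx − vy + k·ωz)/r = 0.4080/0.05 = 8.1600

(3.8400, 12.1600, 7.8400, 8.1600)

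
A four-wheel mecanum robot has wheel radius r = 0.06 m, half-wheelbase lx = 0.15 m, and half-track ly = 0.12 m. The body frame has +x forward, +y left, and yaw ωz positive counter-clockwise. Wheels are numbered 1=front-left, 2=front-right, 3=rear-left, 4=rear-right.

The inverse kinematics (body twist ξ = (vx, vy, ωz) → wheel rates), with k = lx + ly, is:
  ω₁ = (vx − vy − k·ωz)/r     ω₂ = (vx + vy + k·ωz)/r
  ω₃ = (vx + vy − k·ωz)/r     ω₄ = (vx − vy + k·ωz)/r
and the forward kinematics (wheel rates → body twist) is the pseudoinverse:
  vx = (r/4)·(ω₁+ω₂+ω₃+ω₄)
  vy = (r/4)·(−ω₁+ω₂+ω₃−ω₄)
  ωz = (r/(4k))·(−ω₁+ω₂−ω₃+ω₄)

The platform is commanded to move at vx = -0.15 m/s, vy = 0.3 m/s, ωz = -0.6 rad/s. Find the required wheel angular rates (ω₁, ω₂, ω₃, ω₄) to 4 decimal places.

(-4.8000, -0.2000, 5.2000, -10.2000)

k = lx + ly = 0.15 + 0.12 = 0.2700;  k·ωz = 0.2700·-0.6 = -0.1620
ω₁ (FL) = (vx − vy − k·ωz)/r = -0.2880/0.06 = -4.8000
ω₂ (FR) = (vx + vy + k·ωz)/r = -0.0120/0.06 = -0.2000
ω₃ (RL) = (vx + vy − k·ωz)/r = 0.3120/0.06 = 5.2000
ω₄ (RR) = (vx − vy + k·ωz)/r = -0.6120/0.06 = -10.2000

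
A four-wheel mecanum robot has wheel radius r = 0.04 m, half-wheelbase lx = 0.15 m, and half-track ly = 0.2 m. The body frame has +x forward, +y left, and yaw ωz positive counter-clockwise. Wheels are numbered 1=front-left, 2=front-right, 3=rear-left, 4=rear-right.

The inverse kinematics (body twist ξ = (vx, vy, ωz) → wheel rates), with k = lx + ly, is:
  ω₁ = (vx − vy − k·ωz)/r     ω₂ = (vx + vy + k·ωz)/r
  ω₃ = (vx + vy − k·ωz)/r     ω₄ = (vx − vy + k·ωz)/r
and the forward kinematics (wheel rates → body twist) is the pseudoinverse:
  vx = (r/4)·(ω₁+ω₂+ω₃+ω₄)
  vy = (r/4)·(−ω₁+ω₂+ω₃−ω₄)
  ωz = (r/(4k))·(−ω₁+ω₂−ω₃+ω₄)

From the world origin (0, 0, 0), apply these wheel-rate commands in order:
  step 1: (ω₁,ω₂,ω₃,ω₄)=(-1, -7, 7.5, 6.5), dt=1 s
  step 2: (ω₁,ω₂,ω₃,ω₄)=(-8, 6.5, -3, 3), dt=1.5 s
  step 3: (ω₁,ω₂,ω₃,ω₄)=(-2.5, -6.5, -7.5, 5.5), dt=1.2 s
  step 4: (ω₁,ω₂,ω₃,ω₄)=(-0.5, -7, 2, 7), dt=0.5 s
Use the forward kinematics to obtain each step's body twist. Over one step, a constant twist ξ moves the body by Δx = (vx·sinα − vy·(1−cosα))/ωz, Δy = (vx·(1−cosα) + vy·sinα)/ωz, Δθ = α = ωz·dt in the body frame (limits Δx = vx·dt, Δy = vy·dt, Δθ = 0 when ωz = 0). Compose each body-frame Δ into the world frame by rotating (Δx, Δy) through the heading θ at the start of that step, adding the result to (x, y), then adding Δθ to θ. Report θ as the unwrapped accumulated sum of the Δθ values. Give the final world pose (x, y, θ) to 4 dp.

step 1: ξ=(vx,vy,ωz)=(0.0600, -0.0500, -0.2000), dt=1.0 → body Δ=(0.0546, -0.0556, -0.2000) → world pose (0.0546, -0.0556, -0.2000)
step 2: ξ=(vx,vy,ωz)=(-0.0150, 0.0850, 0.5857), dt=1.5 → body Δ=(-0.0722, 0.1025, 0.8786) → world pose (0.0042, 0.0591, 0.6786)
step 3: ξ=(vx,vy,ωz)=(-0.1100, -0.1700, 0.2571), dt=1.2 → body Δ=(-0.0987, -0.2210, 0.3086) → world pose (0.0661, -0.1749, 0.9871)
step 4: ξ=(vx,vy,ωz)=(0.0150, -0.1150, -0.0429), dt=0.5 → body Δ=(0.0069, -0.0576, -0.0214) → world pose (0.1179, -0.2008, 0.9657)

(0.1179, -0.2008, 0.9657)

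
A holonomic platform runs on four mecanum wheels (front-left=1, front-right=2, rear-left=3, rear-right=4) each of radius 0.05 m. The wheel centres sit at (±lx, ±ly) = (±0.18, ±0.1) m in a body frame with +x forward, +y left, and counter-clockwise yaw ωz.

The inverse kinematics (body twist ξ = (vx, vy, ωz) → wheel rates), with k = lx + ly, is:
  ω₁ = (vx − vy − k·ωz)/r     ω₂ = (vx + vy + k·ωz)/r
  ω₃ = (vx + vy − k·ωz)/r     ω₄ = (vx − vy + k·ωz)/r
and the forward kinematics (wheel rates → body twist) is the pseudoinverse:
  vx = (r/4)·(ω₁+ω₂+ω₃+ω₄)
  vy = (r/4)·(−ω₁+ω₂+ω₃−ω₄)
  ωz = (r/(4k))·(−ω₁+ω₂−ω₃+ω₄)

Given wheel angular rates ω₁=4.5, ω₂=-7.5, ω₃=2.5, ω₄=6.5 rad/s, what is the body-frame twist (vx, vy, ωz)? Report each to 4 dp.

k = lx + ly = 0.18 + 0.1 = 0.2800
ω₁+ω₂+ω₃+ω₄ = 6.0000  →  vx = (0.05/4)·6.0000 = 0.0750
−ω₁+ω₂+ω₃−ω₄ = -16.0000  →  vy = (0.05/4)·-16.0000 = -0.2000
−ω₁+ω₂−ω₃+ω₄ = -8.0000  →  ωz = (0.05/1.1200)·-8.0000 = -0.3571

(0.0750, -0.2000, -0.3571)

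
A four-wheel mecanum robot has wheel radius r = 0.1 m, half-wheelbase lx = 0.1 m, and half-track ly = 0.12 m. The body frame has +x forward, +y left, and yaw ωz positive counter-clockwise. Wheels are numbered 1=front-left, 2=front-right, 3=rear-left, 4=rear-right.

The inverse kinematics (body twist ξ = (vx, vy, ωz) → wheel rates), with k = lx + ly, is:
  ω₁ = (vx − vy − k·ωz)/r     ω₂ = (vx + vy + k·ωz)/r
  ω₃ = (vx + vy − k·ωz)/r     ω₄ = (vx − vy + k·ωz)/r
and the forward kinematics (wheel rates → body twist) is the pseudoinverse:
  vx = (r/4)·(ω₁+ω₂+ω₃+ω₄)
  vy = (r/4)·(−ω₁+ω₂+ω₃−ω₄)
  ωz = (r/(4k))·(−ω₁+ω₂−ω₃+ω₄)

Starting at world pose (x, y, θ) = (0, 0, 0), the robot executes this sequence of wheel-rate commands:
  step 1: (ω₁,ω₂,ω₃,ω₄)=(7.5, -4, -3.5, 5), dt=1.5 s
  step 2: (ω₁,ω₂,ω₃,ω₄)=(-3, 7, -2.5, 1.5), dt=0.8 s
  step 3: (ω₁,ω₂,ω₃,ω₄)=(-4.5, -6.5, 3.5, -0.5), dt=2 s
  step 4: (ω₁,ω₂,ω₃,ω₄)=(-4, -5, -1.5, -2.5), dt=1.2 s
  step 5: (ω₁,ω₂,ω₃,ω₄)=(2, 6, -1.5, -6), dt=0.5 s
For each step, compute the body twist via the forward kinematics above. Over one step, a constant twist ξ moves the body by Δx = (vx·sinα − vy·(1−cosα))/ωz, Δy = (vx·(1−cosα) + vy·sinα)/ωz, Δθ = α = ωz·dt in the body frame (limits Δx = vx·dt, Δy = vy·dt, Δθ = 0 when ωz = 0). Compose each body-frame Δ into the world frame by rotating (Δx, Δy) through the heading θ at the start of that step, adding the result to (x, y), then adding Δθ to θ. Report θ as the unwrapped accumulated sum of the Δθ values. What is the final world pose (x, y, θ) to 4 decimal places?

(-0.5435, -0.2599, -0.9034)

step 1: ξ=(vx,vy,ωz)=(0.1250, -0.5000, -0.3409), dt=1.5 → body Δ=(-0.0082, -0.7646, -0.5114) → world pose (-0.0082, -0.7646, -0.5114)
step 2: ξ=(vx,vy,ωz)=(0.0750, 0.1500, 1.5909), dt=0.8 → body Δ=(-0.0215, 0.1234, 1.2727) → world pose (0.0334, -0.6465, 0.7614)
step 3: ξ=(vx,vy,ωz)=(-0.2000, 0.0500, -0.6818), dt=2.0 → body Δ=(-0.2288, 0.3048, -1.3636) → world pose (-0.3425, -0.5837, -0.6023)
step 4: ξ=(vx,vy,ωz)=(-0.3250, 0.0000, -0.2273), dt=1.2 → body Δ=(-0.3852, 0.0529, -0.2727) → world pose (-0.6299, -0.3219, -0.8750)
step 5: ξ=(vx,vy,ωz)=(0.0125, 0.2125, -0.0568), dt=0.5 → body Δ=(0.0078, 0.1061, -0.0284) → world pose (-0.5435, -0.2599, -0.9034)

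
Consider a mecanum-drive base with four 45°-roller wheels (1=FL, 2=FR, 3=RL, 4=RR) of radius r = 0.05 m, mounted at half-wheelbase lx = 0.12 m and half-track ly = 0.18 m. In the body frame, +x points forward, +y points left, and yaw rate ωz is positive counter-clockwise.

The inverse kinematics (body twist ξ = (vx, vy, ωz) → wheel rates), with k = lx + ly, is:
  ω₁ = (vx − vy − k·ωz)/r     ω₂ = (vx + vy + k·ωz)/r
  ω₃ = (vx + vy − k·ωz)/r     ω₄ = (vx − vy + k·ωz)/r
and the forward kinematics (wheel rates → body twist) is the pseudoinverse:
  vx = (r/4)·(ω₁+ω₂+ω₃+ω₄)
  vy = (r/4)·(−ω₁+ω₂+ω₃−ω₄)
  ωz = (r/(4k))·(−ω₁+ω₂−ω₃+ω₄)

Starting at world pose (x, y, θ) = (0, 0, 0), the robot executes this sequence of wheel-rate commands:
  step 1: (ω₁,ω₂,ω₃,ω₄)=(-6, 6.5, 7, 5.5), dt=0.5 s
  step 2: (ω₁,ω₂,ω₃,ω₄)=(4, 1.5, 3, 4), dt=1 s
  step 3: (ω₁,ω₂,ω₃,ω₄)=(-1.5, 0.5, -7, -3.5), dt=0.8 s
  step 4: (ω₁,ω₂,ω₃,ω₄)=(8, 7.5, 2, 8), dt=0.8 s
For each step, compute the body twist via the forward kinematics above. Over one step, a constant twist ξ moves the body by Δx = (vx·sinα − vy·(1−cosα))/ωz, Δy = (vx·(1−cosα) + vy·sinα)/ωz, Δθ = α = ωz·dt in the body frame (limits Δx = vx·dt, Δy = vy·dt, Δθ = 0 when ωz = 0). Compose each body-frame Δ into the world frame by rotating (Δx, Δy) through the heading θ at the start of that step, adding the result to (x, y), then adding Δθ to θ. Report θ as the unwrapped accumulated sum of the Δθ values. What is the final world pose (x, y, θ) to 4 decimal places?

(0.3831, 0.0902, 0.5333)

step 1: ξ=(vx,vy,ωz)=(0.1625, 0.1750, 0.4583), dt=0.5 → body Δ=(0.0706, 0.0960, 0.2292) → world pose (0.0706, 0.0960, 0.2292)
step 2: ξ=(vx,vy,ωz)=(0.1562, -0.0437, -0.0625), dt=1.0 → body Δ=(0.1548, -0.0486, -0.0625) → world pose (0.2323, 0.0838, 0.1667)
step 3: ξ=(vx,vy,ωz)=(-0.1438, -0.0188, 0.2292), dt=0.8 → body Δ=(-0.1130, -0.0254, 0.1833) → world pose (0.1251, 0.0400, 0.3500)
step 4: ξ=(vx,vy,ωz)=(0.3188, -0.0813, 0.2292), dt=0.8 → body Δ=(0.2595, -0.0413, 0.1833) → world pose (0.3831, 0.0902, 0.5333)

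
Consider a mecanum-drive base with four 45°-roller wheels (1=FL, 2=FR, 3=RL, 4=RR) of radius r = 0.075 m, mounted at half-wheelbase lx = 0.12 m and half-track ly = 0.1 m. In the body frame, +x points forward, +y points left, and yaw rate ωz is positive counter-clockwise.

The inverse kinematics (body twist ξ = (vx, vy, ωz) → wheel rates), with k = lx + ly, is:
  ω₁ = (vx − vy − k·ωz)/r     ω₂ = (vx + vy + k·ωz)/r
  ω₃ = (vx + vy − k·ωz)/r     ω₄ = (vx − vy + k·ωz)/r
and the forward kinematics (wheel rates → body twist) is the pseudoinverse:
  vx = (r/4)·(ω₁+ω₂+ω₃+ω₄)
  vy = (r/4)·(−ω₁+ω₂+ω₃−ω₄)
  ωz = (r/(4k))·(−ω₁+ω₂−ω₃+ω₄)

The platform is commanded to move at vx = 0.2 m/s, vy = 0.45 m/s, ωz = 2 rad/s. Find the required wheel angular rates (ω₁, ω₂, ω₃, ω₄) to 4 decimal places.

(-9.2000, 14.5333, 2.8000, 2.5333)

k = lx + ly = 0.12 + 0.1 = 0.2200;  k·ωz = 0.2200·2 = 0.4400
ω₁ (FL) = (vx − vy − k·ωz)/r = -0.6900/0.075 = -9.2000
ω₂ (FR) = (vx + vy + k·ωz)/r = 1.0900/0.075 = 14.5333
ω₃ (RL) = (vx + vy − k·ωz)/r = 0.2100/0.075 = 2.8000
ω₄ (RR) = (vx − vy + k·ωz)/r = 0.1900/0.075 = 2.5333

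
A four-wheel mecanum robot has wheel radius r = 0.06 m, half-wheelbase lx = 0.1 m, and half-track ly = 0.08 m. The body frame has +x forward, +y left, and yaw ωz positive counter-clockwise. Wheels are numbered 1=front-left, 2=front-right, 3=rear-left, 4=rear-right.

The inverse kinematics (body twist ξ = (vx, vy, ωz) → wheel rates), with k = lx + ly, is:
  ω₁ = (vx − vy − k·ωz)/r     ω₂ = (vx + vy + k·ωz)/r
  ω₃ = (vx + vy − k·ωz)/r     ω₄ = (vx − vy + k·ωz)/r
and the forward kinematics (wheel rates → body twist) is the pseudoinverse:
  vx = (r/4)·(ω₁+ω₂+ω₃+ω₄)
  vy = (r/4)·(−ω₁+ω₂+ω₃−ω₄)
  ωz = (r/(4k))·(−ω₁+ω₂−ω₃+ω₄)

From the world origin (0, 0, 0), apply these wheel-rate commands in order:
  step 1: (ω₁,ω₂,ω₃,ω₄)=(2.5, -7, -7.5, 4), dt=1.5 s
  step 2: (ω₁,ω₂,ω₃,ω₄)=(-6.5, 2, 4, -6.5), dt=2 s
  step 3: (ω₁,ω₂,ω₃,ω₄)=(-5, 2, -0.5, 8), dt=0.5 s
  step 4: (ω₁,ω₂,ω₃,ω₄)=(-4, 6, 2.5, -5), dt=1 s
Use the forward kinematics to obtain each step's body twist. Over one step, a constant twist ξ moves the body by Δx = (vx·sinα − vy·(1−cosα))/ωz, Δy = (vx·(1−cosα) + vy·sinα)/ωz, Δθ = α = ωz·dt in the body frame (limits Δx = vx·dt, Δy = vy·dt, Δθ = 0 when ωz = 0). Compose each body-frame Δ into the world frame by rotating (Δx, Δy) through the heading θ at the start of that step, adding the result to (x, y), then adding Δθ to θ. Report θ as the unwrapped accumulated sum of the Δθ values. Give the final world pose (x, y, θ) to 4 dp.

step 1: ξ=(vx,vy,ωz)=(-0.1200, -0.3150, 0.1667), dt=1.5 → body Δ=(-0.1194, -0.4900, 0.2500) → world pose (-0.1194, -0.4900, 0.2500)
step 2: ξ=(vx,vy,ωz)=(-0.1050, 0.2850, -0.1667), dt=2.0 → body Δ=(-0.1120, 0.5942, -0.3333) → world pose (-0.3749, 0.0580, -0.0833)
step 3: ξ=(vx,vy,ωz)=(0.0675, -0.0225, 1.2917), dt=0.5 → body Δ=(0.0350, 0.0000, 0.6458) → world pose (-0.3401, 0.0552, 0.5625)
step 4: ξ=(vx,vy,ωz)=(-0.0075, 0.2625, 0.2083), dt=1.0 → body Δ=(-0.0347, 0.2598, 0.2083) → world pose (-0.5080, 0.2564, 0.7708)

(-0.5080, 0.2564, 0.7708)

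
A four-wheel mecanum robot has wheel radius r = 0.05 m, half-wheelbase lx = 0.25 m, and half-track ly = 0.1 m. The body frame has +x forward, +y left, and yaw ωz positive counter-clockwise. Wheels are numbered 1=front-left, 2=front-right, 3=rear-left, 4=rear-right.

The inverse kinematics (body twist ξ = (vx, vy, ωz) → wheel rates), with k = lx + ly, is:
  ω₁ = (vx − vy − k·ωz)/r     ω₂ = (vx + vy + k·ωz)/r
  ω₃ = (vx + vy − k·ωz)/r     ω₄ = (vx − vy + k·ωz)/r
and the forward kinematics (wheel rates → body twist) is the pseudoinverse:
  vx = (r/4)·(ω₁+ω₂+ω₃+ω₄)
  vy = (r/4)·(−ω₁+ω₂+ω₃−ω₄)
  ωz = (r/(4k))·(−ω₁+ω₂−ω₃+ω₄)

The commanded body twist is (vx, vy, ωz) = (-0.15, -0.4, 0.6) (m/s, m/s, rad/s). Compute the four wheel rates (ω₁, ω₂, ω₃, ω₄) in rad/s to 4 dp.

k = lx + ly = 0.25 + 0.1 = 0.3500;  k·ωz = 0.3500·0.6 = 0.2100
ω₁ (FL) = (vx − vy − k·ωz)/r = 0.0400/0.05 = 0.8000
ω₂ (FR) = (vx + vy + k·ωz)/r = -0.3400/0.05 = -6.8000
ω₃ (RL) = (vx + vy − k·ωz)/r = -0.7600/0.05 = -15.2000
ω₄ (RR) = (vx − vy + k·ωz)/r = 0.4600/0.05 = 9.2000

(0.8000, -6.8000, -15.2000, 9.2000)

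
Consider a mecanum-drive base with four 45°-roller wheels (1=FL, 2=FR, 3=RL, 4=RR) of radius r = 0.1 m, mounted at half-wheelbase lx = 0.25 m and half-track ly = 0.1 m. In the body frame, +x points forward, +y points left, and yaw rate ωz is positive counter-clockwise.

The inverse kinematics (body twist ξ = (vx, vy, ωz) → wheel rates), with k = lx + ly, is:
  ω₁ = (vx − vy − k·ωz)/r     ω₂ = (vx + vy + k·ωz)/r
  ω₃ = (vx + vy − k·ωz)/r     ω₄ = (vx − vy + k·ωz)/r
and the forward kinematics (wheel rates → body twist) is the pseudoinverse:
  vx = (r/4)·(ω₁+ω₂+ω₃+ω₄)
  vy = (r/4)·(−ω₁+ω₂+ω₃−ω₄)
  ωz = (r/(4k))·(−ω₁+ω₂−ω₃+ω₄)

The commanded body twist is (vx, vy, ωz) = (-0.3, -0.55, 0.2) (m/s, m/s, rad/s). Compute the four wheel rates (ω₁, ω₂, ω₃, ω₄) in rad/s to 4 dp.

k = lx + ly = 0.25 + 0.1 = 0.3500;  k·ωz = 0.3500·0.2 = 0.0700
ω₁ (FL) = (vx − vy − k·ωz)/r = 0.1800/0.1 = 1.8000
ω₂ (FR) = (vx + vy + k·ωz)/r = -0.7800/0.1 = -7.8000
ω₃ (RL) = (vx + vy − k·ωz)/r = -0.9200/0.1 = -9.2000
ω₄ (RR) = (vx − vy + k·ωz)/r = 0.3200/0.1 = 3.2000

(1.8000, -7.8000, -9.2000, 3.2000)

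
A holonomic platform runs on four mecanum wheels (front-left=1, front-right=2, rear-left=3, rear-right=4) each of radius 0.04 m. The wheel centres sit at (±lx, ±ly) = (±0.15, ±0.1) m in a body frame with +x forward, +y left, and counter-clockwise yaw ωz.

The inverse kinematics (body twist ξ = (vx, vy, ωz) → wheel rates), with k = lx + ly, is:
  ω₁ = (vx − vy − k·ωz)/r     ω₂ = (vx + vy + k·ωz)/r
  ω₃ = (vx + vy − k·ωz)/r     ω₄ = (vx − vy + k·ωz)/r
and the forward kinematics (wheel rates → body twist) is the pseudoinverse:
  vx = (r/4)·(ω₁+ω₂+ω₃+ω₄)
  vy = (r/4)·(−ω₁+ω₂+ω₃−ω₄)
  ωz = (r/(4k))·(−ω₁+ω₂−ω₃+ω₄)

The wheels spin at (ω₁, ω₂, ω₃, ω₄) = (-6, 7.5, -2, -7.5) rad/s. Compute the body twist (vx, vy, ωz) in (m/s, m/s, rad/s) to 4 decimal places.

(-0.0800, 0.1900, 0.3200)

k = lx + ly = 0.15 + 0.1 = 0.2500
ω₁+ω₂+ω₃+ω₄ = -8.0000  →  vx = (0.04/4)·-8.0000 = -0.0800
−ω₁+ω₂+ω₃−ω₄ = 19.0000  →  vy = (0.04/4)·19.0000 = 0.1900
−ω₁+ω₂−ω₃+ω₄ = 8.0000  →  ωz = (0.04/1.0000)·8.0000 = 0.3200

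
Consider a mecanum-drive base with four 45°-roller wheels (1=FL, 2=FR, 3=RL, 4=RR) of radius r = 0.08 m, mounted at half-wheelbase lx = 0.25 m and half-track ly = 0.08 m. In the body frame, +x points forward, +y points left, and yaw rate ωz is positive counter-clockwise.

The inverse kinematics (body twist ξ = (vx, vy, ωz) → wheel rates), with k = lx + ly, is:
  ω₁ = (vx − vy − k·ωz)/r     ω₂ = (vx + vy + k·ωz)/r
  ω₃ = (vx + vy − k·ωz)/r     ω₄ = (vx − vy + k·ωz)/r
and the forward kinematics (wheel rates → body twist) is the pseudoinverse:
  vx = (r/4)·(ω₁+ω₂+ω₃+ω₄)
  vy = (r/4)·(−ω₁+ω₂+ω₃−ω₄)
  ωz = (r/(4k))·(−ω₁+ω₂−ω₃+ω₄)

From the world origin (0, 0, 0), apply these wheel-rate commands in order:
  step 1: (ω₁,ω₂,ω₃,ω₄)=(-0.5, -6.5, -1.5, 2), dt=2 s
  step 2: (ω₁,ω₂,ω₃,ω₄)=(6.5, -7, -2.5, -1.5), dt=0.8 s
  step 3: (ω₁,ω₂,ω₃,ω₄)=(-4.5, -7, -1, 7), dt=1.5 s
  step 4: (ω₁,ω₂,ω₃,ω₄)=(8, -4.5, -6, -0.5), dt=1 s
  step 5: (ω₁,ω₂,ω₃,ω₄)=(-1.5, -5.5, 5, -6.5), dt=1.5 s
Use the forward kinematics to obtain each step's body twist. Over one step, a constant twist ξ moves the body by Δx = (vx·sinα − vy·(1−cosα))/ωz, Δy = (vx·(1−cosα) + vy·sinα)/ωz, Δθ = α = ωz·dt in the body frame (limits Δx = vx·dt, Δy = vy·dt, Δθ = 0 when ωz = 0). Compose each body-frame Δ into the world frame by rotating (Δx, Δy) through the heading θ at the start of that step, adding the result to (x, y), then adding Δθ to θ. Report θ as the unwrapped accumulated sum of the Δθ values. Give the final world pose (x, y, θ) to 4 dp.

(-0.8790, -0.6437, -2.2424)

step 1: ξ=(vx,vy,ωz)=(-0.1300, -0.1900, -0.1515), dt=2.0 → body Δ=(-0.3132, -0.3351, -0.3030) → world pose (-0.3132, -0.3351, -0.3030)
step 2: ξ=(vx,vy,ωz)=(-0.0900, -0.2900, -0.7576), dt=0.8 → body Δ=(-0.1358, -0.1969, -0.6061) → world pose (-0.5016, -0.4825, -0.9091)
step 3: ξ=(vx,vy,ωz)=(-0.1100, -0.2100, 0.3333), dt=1.5 → body Δ=(-0.0811, -0.3424, 0.5000) → world pose (-0.8216, -0.6289, -0.4091)
step 4: ξ=(vx,vy,ωz)=(-0.0600, -0.3600, -0.4242), dt=1.0 → body Δ=(-0.1334, -0.3368, -0.4242) → world pose (-1.0780, -0.8848, -0.8333)
step 5: ξ=(vx,vy,ωz)=(-0.1700, 0.1500, -0.9394), dt=1.5 → body Δ=(-0.0446, 0.3094, -1.4091) → world pose (-0.8790, -0.6437, -2.2424)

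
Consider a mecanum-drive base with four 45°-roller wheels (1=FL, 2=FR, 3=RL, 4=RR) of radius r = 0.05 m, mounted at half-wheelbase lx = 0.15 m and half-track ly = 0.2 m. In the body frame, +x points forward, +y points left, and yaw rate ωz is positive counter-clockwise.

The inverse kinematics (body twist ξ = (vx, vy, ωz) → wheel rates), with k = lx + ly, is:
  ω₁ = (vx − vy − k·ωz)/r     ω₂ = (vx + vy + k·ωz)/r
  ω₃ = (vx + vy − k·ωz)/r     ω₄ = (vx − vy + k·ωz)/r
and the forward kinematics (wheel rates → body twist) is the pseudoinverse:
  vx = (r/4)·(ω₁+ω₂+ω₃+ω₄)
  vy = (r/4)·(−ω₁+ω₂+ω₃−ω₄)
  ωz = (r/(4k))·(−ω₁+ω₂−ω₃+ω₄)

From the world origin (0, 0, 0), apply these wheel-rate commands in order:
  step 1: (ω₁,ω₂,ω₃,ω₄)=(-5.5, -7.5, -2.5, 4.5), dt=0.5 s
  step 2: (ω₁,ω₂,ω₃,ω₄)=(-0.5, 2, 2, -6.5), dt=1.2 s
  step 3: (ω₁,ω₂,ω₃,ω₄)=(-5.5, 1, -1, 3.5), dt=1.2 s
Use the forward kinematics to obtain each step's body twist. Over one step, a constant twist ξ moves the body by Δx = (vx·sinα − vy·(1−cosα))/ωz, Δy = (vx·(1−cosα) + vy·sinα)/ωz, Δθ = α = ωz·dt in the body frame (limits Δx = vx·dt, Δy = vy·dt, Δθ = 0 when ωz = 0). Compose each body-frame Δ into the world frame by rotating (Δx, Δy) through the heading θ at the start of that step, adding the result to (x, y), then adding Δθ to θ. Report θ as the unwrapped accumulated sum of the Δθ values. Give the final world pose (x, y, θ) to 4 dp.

(-0.1362, 0.1346, 0.3036)

step 1: ξ=(vx,vy,ωz)=(-0.1375, -0.1125, 0.1786), dt=0.5 → body Δ=(-0.0661, -0.0592, 0.0893) → world pose (-0.0661, -0.0592, 0.0893)
step 2: ξ=(vx,vy,ωz)=(-0.0375, 0.1375, -0.2143), dt=1.2 → body Δ=(-0.0234, 0.1689, -0.2571) → world pose (-0.1045, 0.1069, -0.1679)
step 3: ξ=(vx,vy,ωz)=(-0.0250, 0.0250, 0.3929), dt=1.2 → body Δ=(-0.0358, 0.0220, 0.4714) → world pose (-0.1362, 0.1346, 0.3036)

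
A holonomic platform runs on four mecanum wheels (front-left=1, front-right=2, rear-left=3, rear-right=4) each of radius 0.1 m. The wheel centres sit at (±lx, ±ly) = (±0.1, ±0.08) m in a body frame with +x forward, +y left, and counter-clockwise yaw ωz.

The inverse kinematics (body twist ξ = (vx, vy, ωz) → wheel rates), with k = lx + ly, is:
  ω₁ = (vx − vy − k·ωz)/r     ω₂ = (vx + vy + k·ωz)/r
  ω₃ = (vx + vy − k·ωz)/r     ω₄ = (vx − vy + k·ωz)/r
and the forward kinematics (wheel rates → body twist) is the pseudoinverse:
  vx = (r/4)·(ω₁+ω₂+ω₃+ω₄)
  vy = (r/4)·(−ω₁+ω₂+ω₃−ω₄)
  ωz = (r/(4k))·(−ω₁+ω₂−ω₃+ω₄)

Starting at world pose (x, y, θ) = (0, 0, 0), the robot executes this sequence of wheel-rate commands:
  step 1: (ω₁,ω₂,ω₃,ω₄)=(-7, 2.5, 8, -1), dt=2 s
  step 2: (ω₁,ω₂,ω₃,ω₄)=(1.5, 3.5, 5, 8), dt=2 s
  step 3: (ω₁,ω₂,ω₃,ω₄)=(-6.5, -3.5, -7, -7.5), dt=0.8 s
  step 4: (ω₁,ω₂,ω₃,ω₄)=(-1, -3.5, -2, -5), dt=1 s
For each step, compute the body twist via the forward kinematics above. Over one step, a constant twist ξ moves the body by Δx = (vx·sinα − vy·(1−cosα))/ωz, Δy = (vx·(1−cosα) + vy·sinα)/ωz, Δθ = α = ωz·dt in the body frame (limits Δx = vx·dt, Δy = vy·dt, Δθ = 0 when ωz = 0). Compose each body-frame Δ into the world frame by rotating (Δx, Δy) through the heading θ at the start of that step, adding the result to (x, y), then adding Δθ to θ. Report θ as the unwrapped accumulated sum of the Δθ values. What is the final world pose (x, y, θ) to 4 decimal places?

(0.5763, 0.7450, 1.0417)

step 1: ξ=(vx,vy,ωz)=(0.0625, 0.4625, 0.0694), dt=2.0 → body Δ=(0.0605, 0.9307, 0.1389) → world pose (0.0605, 0.9307, 0.1389)
step 2: ξ=(vx,vy,ωz)=(0.4500, -0.0250, 0.6944), dt=2.0 → body Δ=(0.6668, 0.4954, 1.3889) → world pose (0.6523, 1.5136, 1.5278)
step 3: ξ=(vx,vy,ωz)=(-0.6125, 0.0875, 0.3472), dt=0.8 → body Δ=(-0.4934, 0.0015, 0.2778) → world pose (0.6296, 1.0207, 1.8056)
step 4: ξ=(vx,vy,ωz)=(-0.2875, 0.0125, -0.7639), dt=1.0 → body Δ=(-0.2558, 0.1159, -0.7639) → world pose (0.5763, 0.7450, 1.0417)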